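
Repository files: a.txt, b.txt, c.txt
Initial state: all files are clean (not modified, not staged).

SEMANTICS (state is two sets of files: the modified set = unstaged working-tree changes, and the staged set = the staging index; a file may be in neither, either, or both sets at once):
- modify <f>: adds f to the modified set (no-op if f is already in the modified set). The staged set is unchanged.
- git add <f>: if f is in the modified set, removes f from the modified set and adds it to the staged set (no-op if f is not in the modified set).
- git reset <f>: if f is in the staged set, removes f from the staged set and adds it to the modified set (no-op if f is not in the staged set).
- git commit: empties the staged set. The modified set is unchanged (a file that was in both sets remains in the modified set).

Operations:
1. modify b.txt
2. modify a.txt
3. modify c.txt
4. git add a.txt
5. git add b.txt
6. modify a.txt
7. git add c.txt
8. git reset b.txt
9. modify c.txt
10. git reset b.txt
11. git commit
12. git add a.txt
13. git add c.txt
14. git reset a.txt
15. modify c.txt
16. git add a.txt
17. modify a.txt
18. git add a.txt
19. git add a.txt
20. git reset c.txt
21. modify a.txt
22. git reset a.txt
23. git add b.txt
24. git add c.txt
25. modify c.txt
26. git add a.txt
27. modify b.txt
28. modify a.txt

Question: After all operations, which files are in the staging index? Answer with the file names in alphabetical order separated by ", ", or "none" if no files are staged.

After op 1 (modify b.txt): modified={b.txt} staged={none}
After op 2 (modify a.txt): modified={a.txt, b.txt} staged={none}
After op 3 (modify c.txt): modified={a.txt, b.txt, c.txt} staged={none}
After op 4 (git add a.txt): modified={b.txt, c.txt} staged={a.txt}
After op 5 (git add b.txt): modified={c.txt} staged={a.txt, b.txt}
After op 6 (modify a.txt): modified={a.txt, c.txt} staged={a.txt, b.txt}
After op 7 (git add c.txt): modified={a.txt} staged={a.txt, b.txt, c.txt}
After op 8 (git reset b.txt): modified={a.txt, b.txt} staged={a.txt, c.txt}
After op 9 (modify c.txt): modified={a.txt, b.txt, c.txt} staged={a.txt, c.txt}
After op 10 (git reset b.txt): modified={a.txt, b.txt, c.txt} staged={a.txt, c.txt}
After op 11 (git commit): modified={a.txt, b.txt, c.txt} staged={none}
After op 12 (git add a.txt): modified={b.txt, c.txt} staged={a.txt}
After op 13 (git add c.txt): modified={b.txt} staged={a.txt, c.txt}
After op 14 (git reset a.txt): modified={a.txt, b.txt} staged={c.txt}
After op 15 (modify c.txt): modified={a.txt, b.txt, c.txt} staged={c.txt}
After op 16 (git add a.txt): modified={b.txt, c.txt} staged={a.txt, c.txt}
After op 17 (modify a.txt): modified={a.txt, b.txt, c.txt} staged={a.txt, c.txt}
After op 18 (git add a.txt): modified={b.txt, c.txt} staged={a.txt, c.txt}
After op 19 (git add a.txt): modified={b.txt, c.txt} staged={a.txt, c.txt}
After op 20 (git reset c.txt): modified={b.txt, c.txt} staged={a.txt}
After op 21 (modify a.txt): modified={a.txt, b.txt, c.txt} staged={a.txt}
After op 22 (git reset a.txt): modified={a.txt, b.txt, c.txt} staged={none}
After op 23 (git add b.txt): modified={a.txt, c.txt} staged={b.txt}
After op 24 (git add c.txt): modified={a.txt} staged={b.txt, c.txt}
After op 25 (modify c.txt): modified={a.txt, c.txt} staged={b.txt, c.txt}
After op 26 (git add a.txt): modified={c.txt} staged={a.txt, b.txt, c.txt}
After op 27 (modify b.txt): modified={b.txt, c.txt} staged={a.txt, b.txt, c.txt}
After op 28 (modify a.txt): modified={a.txt, b.txt, c.txt} staged={a.txt, b.txt, c.txt}

Answer: a.txt, b.txt, c.txt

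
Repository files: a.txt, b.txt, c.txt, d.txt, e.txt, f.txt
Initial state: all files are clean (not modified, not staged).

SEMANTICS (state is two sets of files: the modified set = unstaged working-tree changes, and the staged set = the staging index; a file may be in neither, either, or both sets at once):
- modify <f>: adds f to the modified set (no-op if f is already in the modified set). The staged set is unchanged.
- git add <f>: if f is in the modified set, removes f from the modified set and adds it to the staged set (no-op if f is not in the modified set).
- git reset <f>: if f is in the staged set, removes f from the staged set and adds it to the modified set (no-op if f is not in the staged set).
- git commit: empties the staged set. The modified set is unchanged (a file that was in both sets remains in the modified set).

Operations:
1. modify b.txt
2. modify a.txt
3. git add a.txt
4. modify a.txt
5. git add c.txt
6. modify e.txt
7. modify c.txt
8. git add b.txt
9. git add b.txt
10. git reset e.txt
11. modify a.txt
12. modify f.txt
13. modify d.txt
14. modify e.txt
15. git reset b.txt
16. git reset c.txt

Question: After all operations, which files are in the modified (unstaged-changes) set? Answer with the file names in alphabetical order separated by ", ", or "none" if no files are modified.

Answer: a.txt, b.txt, c.txt, d.txt, e.txt, f.txt

Derivation:
After op 1 (modify b.txt): modified={b.txt} staged={none}
After op 2 (modify a.txt): modified={a.txt, b.txt} staged={none}
After op 3 (git add a.txt): modified={b.txt} staged={a.txt}
After op 4 (modify a.txt): modified={a.txt, b.txt} staged={a.txt}
After op 5 (git add c.txt): modified={a.txt, b.txt} staged={a.txt}
After op 6 (modify e.txt): modified={a.txt, b.txt, e.txt} staged={a.txt}
After op 7 (modify c.txt): modified={a.txt, b.txt, c.txt, e.txt} staged={a.txt}
After op 8 (git add b.txt): modified={a.txt, c.txt, e.txt} staged={a.txt, b.txt}
After op 9 (git add b.txt): modified={a.txt, c.txt, e.txt} staged={a.txt, b.txt}
After op 10 (git reset e.txt): modified={a.txt, c.txt, e.txt} staged={a.txt, b.txt}
After op 11 (modify a.txt): modified={a.txt, c.txt, e.txt} staged={a.txt, b.txt}
After op 12 (modify f.txt): modified={a.txt, c.txt, e.txt, f.txt} staged={a.txt, b.txt}
After op 13 (modify d.txt): modified={a.txt, c.txt, d.txt, e.txt, f.txt} staged={a.txt, b.txt}
After op 14 (modify e.txt): modified={a.txt, c.txt, d.txt, e.txt, f.txt} staged={a.txt, b.txt}
After op 15 (git reset b.txt): modified={a.txt, b.txt, c.txt, d.txt, e.txt, f.txt} staged={a.txt}
After op 16 (git reset c.txt): modified={a.txt, b.txt, c.txt, d.txt, e.txt, f.txt} staged={a.txt}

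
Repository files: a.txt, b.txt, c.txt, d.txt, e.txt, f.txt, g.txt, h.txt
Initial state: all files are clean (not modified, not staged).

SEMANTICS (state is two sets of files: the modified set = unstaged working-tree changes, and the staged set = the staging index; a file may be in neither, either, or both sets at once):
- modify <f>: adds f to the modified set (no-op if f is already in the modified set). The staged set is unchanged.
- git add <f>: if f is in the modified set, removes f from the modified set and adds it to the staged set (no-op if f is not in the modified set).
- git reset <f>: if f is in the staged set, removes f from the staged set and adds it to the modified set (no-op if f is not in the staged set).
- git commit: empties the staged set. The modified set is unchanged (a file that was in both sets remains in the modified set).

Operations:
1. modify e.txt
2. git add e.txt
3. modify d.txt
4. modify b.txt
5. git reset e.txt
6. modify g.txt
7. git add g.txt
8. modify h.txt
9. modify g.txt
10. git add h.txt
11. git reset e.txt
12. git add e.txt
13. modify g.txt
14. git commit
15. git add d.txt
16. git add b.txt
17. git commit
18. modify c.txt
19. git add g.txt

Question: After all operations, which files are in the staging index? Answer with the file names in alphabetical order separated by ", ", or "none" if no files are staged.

After op 1 (modify e.txt): modified={e.txt} staged={none}
After op 2 (git add e.txt): modified={none} staged={e.txt}
After op 3 (modify d.txt): modified={d.txt} staged={e.txt}
After op 4 (modify b.txt): modified={b.txt, d.txt} staged={e.txt}
After op 5 (git reset e.txt): modified={b.txt, d.txt, e.txt} staged={none}
After op 6 (modify g.txt): modified={b.txt, d.txt, e.txt, g.txt} staged={none}
After op 7 (git add g.txt): modified={b.txt, d.txt, e.txt} staged={g.txt}
After op 8 (modify h.txt): modified={b.txt, d.txt, e.txt, h.txt} staged={g.txt}
After op 9 (modify g.txt): modified={b.txt, d.txt, e.txt, g.txt, h.txt} staged={g.txt}
After op 10 (git add h.txt): modified={b.txt, d.txt, e.txt, g.txt} staged={g.txt, h.txt}
After op 11 (git reset e.txt): modified={b.txt, d.txt, e.txt, g.txt} staged={g.txt, h.txt}
After op 12 (git add e.txt): modified={b.txt, d.txt, g.txt} staged={e.txt, g.txt, h.txt}
After op 13 (modify g.txt): modified={b.txt, d.txt, g.txt} staged={e.txt, g.txt, h.txt}
After op 14 (git commit): modified={b.txt, d.txt, g.txt} staged={none}
After op 15 (git add d.txt): modified={b.txt, g.txt} staged={d.txt}
After op 16 (git add b.txt): modified={g.txt} staged={b.txt, d.txt}
After op 17 (git commit): modified={g.txt} staged={none}
After op 18 (modify c.txt): modified={c.txt, g.txt} staged={none}
After op 19 (git add g.txt): modified={c.txt} staged={g.txt}

Answer: g.txt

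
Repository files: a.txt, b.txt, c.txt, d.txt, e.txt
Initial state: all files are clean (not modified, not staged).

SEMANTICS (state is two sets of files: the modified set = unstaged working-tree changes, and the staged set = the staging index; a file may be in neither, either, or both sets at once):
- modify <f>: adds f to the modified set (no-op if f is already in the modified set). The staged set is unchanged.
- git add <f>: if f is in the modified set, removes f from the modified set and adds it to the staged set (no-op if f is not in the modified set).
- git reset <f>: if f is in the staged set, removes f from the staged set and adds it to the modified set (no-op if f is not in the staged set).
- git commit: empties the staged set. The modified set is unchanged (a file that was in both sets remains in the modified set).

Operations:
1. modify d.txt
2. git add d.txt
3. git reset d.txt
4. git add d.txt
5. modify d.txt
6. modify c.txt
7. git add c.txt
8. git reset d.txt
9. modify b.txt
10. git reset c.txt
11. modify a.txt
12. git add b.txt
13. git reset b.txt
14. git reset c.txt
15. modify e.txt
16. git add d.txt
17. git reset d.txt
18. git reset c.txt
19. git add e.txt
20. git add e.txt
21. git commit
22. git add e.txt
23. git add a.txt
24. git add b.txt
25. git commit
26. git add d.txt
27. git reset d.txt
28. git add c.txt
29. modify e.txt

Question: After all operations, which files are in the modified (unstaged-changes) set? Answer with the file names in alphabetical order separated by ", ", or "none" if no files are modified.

After op 1 (modify d.txt): modified={d.txt} staged={none}
After op 2 (git add d.txt): modified={none} staged={d.txt}
After op 3 (git reset d.txt): modified={d.txt} staged={none}
After op 4 (git add d.txt): modified={none} staged={d.txt}
After op 5 (modify d.txt): modified={d.txt} staged={d.txt}
After op 6 (modify c.txt): modified={c.txt, d.txt} staged={d.txt}
After op 7 (git add c.txt): modified={d.txt} staged={c.txt, d.txt}
After op 8 (git reset d.txt): modified={d.txt} staged={c.txt}
After op 9 (modify b.txt): modified={b.txt, d.txt} staged={c.txt}
After op 10 (git reset c.txt): modified={b.txt, c.txt, d.txt} staged={none}
After op 11 (modify a.txt): modified={a.txt, b.txt, c.txt, d.txt} staged={none}
After op 12 (git add b.txt): modified={a.txt, c.txt, d.txt} staged={b.txt}
After op 13 (git reset b.txt): modified={a.txt, b.txt, c.txt, d.txt} staged={none}
After op 14 (git reset c.txt): modified={a.txt, b.txt, c.txt, d.txt} staged={none}
After op 15 (modify e.txt): modified={a.txt, b.txt, c.txt, d.txt, e.txt} staged={none}
After op 16 (git add d.txt): modified={a.txt, b.txt, c.txt, e.txt} staged={d.txt}
After op 17 (git reset d.txt): modified={a.txt, b.txt, c.txt, d.txt, e.txt} staged={none}
After op 18 (git reset c.txt): modified={a.txt, b.txt, c.txt, d.txt, e.txt} staged={none}
After op 19 (git add e.txt): modified={a.txt, b.txt, c.txt, d.txt} staged={e.txt}
After op 20 (git add e.txt): modified={a.txt, b.txt, c.txt, d.txt} staged={e.txt}
After op 21 (git commit): modified={a.txt, b.txt, c.txt, d.txt} staged={none}
After op 22 (git add e.txt): modified={a.txt, b.txt, c.txt, d.txt} staged={none}
After op 23 (git add a.txt): modified={b.txt, c.txt, d.txt} staged={a.txt}
After op 24 (git add b.txt): modified={c.txt, d.txt} staged={a.txt, b.txt}
After op 25 (git commit): modified={c.txt, d.txt} staged={none}
After op 26 (git add d.txt): modified={c.txt} staged={d.txt}
After op 27 (git reset d.txt): modified={c.txt, d.txt} staged={none}
After op 28 (git add c.txt): modified={d.txt} staged={c.txt}
After op 29 (modify e.txt): modified={d.txt, e.txt} staged={c.txt}

Answer: d.txt, e.txt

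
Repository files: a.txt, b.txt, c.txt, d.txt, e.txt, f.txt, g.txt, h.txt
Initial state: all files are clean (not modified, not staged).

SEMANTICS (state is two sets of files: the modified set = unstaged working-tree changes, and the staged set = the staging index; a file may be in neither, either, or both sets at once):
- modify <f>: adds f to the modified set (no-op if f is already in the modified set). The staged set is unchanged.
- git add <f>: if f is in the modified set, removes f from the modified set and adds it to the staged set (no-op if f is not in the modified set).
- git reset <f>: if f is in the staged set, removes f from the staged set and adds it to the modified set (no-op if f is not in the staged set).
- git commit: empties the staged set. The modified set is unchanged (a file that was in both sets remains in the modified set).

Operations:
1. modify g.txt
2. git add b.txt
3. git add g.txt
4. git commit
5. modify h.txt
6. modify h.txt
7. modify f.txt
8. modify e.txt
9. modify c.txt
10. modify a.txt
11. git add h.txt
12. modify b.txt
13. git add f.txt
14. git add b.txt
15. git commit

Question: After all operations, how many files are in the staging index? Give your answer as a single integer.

Answer: 0

Derivation:
After op 1 (modify g.txt): modified={g.txt} staged={none}
After op 2 (git add b.txt): modified={g.txt} staged={none}
After op 3 (git add g.txt): modified={none} staged={g.txt}
After op 4 (git commit): modified={none} staged={none}
After op 5 (modify h.txt): modified={h.txt} staged={none}
After op 6 (modify h.txt): modified={h.txt} staged={none}
After op 7 (modify f.txt): modified={f.txt, h.txt} staged={none}
After op 8 (modify e.txt): modified={e.txt, f.txt, h.txt} staged={none}
After op 9 (modify c.txt): modified={c.txt, e.txt, f.txt, h.txt} staged={none}
After op 10 (modify a.txt): modified={a.txt, c.txt, e.txt, f.txt, h.txt} staged={none}
After op 11 (git add h.txt): modified={a.txt, c.txt, e.txt, f.txt} staged={h.txt}
After op 12 (modify b.txt): modified={a.txt, b.txt, c.txt, e.txt, f.txt} staged={h.txt}
After op 13 (git add f.txt): modified={a.txt, b.txt, c.txt, e.txt} staged={f.txt, h.txt}
After op 14 (git add b.txt): modified={a.txt, c.txt, e.txt} staged={b.txt, f.txt, h.txt}
After op 15 (git commit): modified={a.txt, c.txt, e.txt} staged={none}
Final staged set: {none} -> count=0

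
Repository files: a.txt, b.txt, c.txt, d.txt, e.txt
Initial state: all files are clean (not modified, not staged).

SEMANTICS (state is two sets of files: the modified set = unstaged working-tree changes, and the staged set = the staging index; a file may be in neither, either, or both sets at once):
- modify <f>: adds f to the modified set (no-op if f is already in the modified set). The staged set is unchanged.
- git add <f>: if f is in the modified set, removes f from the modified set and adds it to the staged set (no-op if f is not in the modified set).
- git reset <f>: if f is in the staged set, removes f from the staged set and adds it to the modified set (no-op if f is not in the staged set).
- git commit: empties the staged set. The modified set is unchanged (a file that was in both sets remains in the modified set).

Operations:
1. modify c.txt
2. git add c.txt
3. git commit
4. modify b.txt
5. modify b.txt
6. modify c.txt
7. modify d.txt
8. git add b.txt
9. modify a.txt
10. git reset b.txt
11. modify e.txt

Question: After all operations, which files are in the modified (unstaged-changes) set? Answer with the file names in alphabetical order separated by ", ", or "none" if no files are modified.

Answer: a.txt, b.txt, c.txt, d.txt, e.txt

Derivation:
After op 1 (modify c.txt): modified={c.txt} staged={none}
After op 2 (git add c.txt): modified={none} staged={c.txt}
After op 3 (git commit): modified={none} staged={none}
After op 4 (modify b.txt): modified={b.txt} staged={none}
After op 5 (modify b.txt): modified={b.txt} staged={none}
After op 6 (modify c.txt): modified={b.txt, c.txt} staged={none}
After op 7 (modify d.txt): modified={b.txt, c.txt, d.txt} staged={none}
After op 8 (git add b.txt): modified={c.txt, d.txt} staged={b.txt}
After op 9 (modify a.txt): modified={a.txt, c.txt, d.txt} staged={b.txt}
After op 10 (git reset b.txt): modified={a.txt, b.txt, c.txt, d.txt} staged={none}
After op 11 (modify e.txt): modified={a.txt, b.txt, c.txt, d.txt, e.txt} staged={none}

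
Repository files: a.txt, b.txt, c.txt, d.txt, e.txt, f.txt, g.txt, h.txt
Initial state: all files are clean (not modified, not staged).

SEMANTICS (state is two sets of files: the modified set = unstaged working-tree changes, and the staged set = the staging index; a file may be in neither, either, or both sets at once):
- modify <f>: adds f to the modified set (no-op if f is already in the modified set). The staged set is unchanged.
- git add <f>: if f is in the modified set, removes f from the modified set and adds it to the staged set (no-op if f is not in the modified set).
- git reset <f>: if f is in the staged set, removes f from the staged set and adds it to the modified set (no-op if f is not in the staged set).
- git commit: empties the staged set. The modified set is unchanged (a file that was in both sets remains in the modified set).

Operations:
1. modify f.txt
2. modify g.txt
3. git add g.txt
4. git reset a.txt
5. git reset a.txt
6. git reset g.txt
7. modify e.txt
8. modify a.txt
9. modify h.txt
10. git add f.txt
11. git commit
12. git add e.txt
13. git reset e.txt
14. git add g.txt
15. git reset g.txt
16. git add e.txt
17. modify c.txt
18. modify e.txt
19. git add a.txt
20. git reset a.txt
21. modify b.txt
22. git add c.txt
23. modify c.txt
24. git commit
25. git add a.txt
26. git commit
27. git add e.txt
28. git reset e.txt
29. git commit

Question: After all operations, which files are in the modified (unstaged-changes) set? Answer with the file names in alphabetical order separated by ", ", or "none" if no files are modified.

Answer: b.txt, c.txt, e.txt, g.txt, h.txt

Derivation:
After op 1 (modify f.txt): modified={f.txt} staged={none}
After op 2 (modify g.txt): modified={f.txt, g.txt} staged={none}
After op 3 (git add g.txt): modified={f.txt} staged={g.txt}
After op 4 (git reset a.txt): modified={f.txt} staged={g.txt}
After op 5 (git reset a.txt): modified={f.txt} staged={g.txt}
After op 6 (git reset g.txt): modified={f.txt, g.txt} staged={none}
After op 7 (modify e.txt): modified={e.txt, f.txt, g.txt} staged={none}
After op 8 (modify a.txt): modified={a.txt, e.txt, f.txt, g.txt} staged={none}
After op 9 (modify h.txt): modified={a.txt, e.txt, f.txt, g.txt, h.txt} staged={none}
After op 10 (git add f.txt): modified={a.txt, e.txt, g.txt, h.txt} staged={f.txt}
After op 11 (git commit): modified={a.txt, e.txt, g.txt, h.txt} staged={none}
After op 12 (git add e.txt): modified={a.txt, g.txt, h.txt} staged={e.txt}
After op 13 (git reset e.txt): modified={a.txt, e.txt, g.txt, h.txt} staged={none}
After op 14 (git add g.txt): modified={a.txt, e.txt, h.txt} staged={g.txt}
After op 15 (git reset g.txt): modified={a.txt, e.txt, g.txt, h.txt} staged={none}
After op 16 (git add e.txt): modified={a.txt, g.txt, h.txt} staged={e.txt}
After op 17 (modify c.txt): modified={a.txt, c.txt, g.txt, h.txt} staged={e.txt}
After op 18 (modify e.txt): modified={a.txt, c.txt, e.txt, g.txt, h.txt} staged={e.txt}
After op 19 (git add a.txt): modified={c.txt, e.txt, g.txt, h.txt} staged={a.txt, e.txt}
After op 20 (git reset a.txt): modified={a.txt, c.txt, e.txt, g.txt, h.txt} staged={e.txt}
After op 21 (modify b.txt): modified={a.txt, b.txt, c.txt, e.txt, g.txt, h.txt} staged={e.txt}
After op 22 (git add c.txt): modified={a.txt, b.txt, e.txt, g.txt, h.txt} staged={c.txt, e.txt}
After op 23 (modify c.txt): modified={a.txt, b.txt, c.txt, e.txt, g.txt, h.txt} staged={c.txt, e.txt}
After op 24 (git commit): modified={a.txt, b.txt, c.txt, e.txt, g.txt, h.txt} staged={none}
After op 25 (git add a.txt): modified={b.txt, c.txt, e.txt, g.txt, h.txt} staged={a.txt}
After op 26 (git commit): modified={b.txt, c.txt, e.txt, g.txt, h.txt} staged={none}
After op 27 (git add e.txt): modified={b.txt, c.txt, g.txt, h.txt} staged={e.txt}
After op 28 (git reset e.txt): modified={b.txt, c.txt, e.txt, g.txt, h.txt} staged={none}
After op 29 (git commit): modified={b.txt, c.txt, e.txt, g.txt, h.txt} staged={none}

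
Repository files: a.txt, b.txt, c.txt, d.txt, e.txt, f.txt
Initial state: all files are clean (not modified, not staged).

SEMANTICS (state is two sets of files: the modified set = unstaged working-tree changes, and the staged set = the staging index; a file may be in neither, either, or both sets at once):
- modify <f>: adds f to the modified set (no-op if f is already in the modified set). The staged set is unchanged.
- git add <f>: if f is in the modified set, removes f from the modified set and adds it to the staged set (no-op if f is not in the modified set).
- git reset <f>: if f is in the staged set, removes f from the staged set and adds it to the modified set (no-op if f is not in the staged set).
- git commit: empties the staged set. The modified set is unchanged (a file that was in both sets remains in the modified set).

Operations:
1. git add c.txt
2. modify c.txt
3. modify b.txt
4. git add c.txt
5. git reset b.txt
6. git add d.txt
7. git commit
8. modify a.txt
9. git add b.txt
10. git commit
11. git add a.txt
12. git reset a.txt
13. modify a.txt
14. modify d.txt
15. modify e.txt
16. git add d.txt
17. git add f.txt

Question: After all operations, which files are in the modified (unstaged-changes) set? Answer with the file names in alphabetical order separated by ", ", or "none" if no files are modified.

Answer: a.txt, e.txt

Derivation:
After op 1 (git add c.txt): modified={none} staged={none}
After op 2 (modify c.txt): modified={c.txt} staged={none}
After op 3 (modify b.txt): modified={b.txt, c.txt} staged={none}
After op 4 (git add c.txt): modified={b.txt} staged={c.txt}
After op 5 (git reset b.txt): modified={b.txt} staged={c.txt}
After op 6 (git add d.txt): modified={b.txt} staged={c.txt}
After op 7 (git commit): modified={b.txt} staged={none}
After op 8 (modify a.txt): modified={a.txt, b.txt} staged={none}
After op 9 (git add b.txt): modified={a.txt} staged={b.txt}
After op 10 (git commit): modified={a.txt} staged={none}
After op 11 (git add a.txt): modified={none} staged={a.txt}
After op 12 (git reset a.txt): modified={a.txt} staged={none}
After op 13 (modify a.txt): modified={a.txt} staged={none}
After op 14 (modify d.txt): modified={a.txt, d.txt} staged={none}
After op 15 (modify e.txt): modified={a.txt, d.txt, e.txt} staged={none}
After op 16 (git add d.txt): modified={a.txt, e.txt} staged={d.txt}
After op 17 (git add f.txt): modified={a.txt, e.txt} staged={d.txt}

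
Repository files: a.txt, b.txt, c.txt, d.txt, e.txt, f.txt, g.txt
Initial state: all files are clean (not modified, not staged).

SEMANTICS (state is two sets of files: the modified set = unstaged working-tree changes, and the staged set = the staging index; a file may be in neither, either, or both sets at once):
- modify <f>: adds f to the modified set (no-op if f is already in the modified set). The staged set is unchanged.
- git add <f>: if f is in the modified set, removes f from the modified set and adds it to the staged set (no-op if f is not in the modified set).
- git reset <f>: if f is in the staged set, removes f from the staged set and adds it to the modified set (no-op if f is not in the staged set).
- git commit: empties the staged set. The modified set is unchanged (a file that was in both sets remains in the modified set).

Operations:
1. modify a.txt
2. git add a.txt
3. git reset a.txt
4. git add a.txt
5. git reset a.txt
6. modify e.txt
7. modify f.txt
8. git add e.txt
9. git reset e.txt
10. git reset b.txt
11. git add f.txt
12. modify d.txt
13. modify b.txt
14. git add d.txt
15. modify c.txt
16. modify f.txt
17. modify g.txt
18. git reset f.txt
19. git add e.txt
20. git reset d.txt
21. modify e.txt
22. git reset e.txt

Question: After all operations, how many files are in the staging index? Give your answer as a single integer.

Answer: 0

Derivation:
After op 1 (modify a.txt): modified={a.txt} staged={none}
After op 2 (git add a.txt): modified={none} staged={a.txt}
After op 3 (git reset a.txt): modified={a.txt} staged={none}
After op 4 (git add a.txt): modified={none} staged={a.txt}
After op 5 (git reset a.txt): modified={a.txt} staged={none}
After op 6 (modify e.txt): modified={a.txt, e.txt} staged={none}
After op 7 (modify f.txt): modified={a.txt, e.txt, f.txt} staged={none}
After op 8 (git add e.txt): modified={a.txt, f.txt} staged={e.txt}
After op 9 (git reset e.txt): modified={a.txt, e.txt, f.txt} staged={none}
After op 10 (git reset b.txt): modified={a.txt, e.txt, f.txt} staged={none}
After op 11 (git add f.txt): modified={a.txt, e.txt} staged={f.txt}
After op 12 (modify d.txt): modified={a.txt, d.txt, e.txt} staged={f.txt}
After op 13 (modify b.txt): modified={a.txt, b.txt, d.txt, e.txt} staged={f.txt}
After op 14 (git add d.txt): modified={a.txt, b.txt, e.txt} staged={d.txt, f.txt}
After op 15 (modify c.txt): modified={a.txt, b.txt, c.txt, e.txt} staged={d.txt, f.txt}
After op 16 (modify f.txt): modified={a.txt, b.txt, c.txt, e.txt, f.txt} staged={d.txt, f.txt}
After op 17 (modify g.txt): modified={a.txt, b.txt, c.txt, e.txt, f.txt, g.txt} staged={d.txt, f.txt}
After op 18 (git reset f.txt): modified={a.txt, b.txt, c.txt, e.txt, f.txt, g.txt} staged={d.txt}
After op 19 (git add e.txt): modified={a.txt, b.txt, c.txt, f.txt, g.txt} staged={d.txt, e.txt}
After op 20 (git reset d.txt): modified={a.txt, b.txt, c.txt, d.txt, f.txt, g.txt} staged={e.txt}
After op 21 (modify e.txt): modified={a.txt, b.txt, c.txt, d.txt, e.txt, f.txt, g.txt} staged={e.txt}
After op 22 (git reset e.txt): modified={a.txt, b.txt, c.txt, d.txt, e.txt, f.txt, g.txt} staged={none}
Final staged set: {none} -> count=0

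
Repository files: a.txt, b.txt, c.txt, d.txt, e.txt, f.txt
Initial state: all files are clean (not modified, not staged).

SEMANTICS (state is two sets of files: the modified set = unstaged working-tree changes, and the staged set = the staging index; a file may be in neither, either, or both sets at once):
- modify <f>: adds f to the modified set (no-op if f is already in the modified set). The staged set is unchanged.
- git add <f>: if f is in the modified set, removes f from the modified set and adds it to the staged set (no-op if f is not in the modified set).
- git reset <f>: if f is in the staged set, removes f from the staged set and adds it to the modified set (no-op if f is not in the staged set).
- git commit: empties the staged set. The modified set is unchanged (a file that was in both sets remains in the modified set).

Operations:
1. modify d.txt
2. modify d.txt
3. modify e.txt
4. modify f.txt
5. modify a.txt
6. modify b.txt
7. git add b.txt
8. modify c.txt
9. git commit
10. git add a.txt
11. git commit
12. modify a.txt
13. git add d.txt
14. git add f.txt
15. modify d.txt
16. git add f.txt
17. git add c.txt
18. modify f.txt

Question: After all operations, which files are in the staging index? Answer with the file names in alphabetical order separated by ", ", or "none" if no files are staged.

Answer: c.txt, d.txt, f.txt

Derivation:
After op 1 (modify d.txt): modified={d.txt} staged={none}
After op 2 (modify d.txt): modified={d.txt} staged={none}
After op 3 (modify e.txt): modified={d.txt, e.txt} staged={none}
After op 4 (modify f.txt): modified={d.txt, e.txt, f.txt} staged={none}
After op 5 (modify a.txt): modified={a.txt, d.txt, e.txt, f.txt} staged={none}
After op 6 (modify b.txt): modified={a.txt, b.txt, d.txt, e.txt, f.txt} staged={none}
After op 7 (git add b.txt): modified={a.txt, d.txt, e.txt, f.txt} staged={b.txt}
After op 8 (modify c.txt): modified={a.txt, c.txt, d.txt, e.txt, f.txt} staged={b.txt}
After op 9 (git commit): modified={a.txt, c.txt, d.txt, e.txt, f.txt} staged={none}
After op 10 (git add a.txt): modified={c.txt, d.txt, e.txt, f.txt} staged={a.txt}
After op 11 (git commit): modified={c.txt, d.txt, e.txt, f.txt} staged={none}
After op 12 (modify a.txt): modified={a.txt, c.txt, d.txt, e.txt, f.txt} staged={none}
After op 13 (git add d.txt): modified={a.txt, c.txt, e.txt, f.txt} staged={d.txt}
After op 14 (git add f.txt): modified={a.txt, c.txt, e.txt} staged={d.txt, f.txt}
After op 15 (modify d.txt): modified={a.txt, c.txt, d.txt, e.txt} staged={d.txt, f.txt}
After op 16 (git add f.txt): modified={a.txt, c.txt, d.txt, e.txt} staged={d.txt, f.txt}
After op 17 (git add c.txt): modified={a.txt, d.txt, e.txt} staged={c.txt, d.txt, f.txt}
After op 18 (modify f.txt): modified={a.txt, d.txt, e.txt, f.txt} staged={c.txt, d.txt, f.txt}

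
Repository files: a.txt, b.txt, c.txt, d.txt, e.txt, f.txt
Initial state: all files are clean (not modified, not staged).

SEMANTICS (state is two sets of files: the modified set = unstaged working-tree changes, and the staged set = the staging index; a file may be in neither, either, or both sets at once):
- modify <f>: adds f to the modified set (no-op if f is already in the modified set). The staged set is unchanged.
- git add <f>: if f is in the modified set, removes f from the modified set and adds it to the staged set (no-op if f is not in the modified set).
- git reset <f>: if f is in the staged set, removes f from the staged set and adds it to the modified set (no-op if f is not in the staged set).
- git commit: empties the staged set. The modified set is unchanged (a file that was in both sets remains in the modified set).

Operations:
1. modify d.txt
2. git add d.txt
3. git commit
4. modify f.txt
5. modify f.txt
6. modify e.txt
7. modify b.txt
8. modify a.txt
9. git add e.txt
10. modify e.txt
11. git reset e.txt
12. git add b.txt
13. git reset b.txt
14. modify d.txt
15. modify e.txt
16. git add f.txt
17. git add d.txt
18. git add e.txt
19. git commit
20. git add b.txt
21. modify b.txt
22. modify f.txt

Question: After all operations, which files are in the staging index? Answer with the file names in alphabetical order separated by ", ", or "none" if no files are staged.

After op 1 (modify d.txt): modified={d.txt} staged={none}
After op 2 (git add d.txt): modified={none} staged={d.txt}
After op 3 (git commit): modified={none} staged={none}
After op 4 (modify f.txt): modified={f.txt} staged={none}
After op 5 (modify f.txt): modified={f.txt} staged={none}
After op 6 (modify e.txt): modified={e.txt, f.txt} staged={none}
After op 7 (modify b.txt): modified={b.txt, e.txt, f.txt} staged={none}
After op 8 (modify a.txt): modified={a.txt, b.txt, e.txt, f.txt} staged={none}
After op 9 (git add e.txt): modified={a.txt, b.txt, f.txt} staged={e.txt}
After op 10 (modify e.txt): modified={a.txt, b.txt, e.txt, f.txt} staged={e.txt}
After op 11 (git reset e.txt): modified={a.txt, b.txt, e.txt, f.txt} staged={none}
After op 12 (git add b.txt): modified={a.txt, e.txt, f.txt} staged={b.txt}
After op 13 (git reset b.txt): modified={a.txt, b.txt, e.txt, f.txt} staged={none}
After op 14 (modify d.txt): modified={a.txt, b.txt, d.txt, e.txt, f.txt} staged={none}
After op 15 (modify e.txt): modified={a.txt, b.txt, d.txt, e.txt, f.txt} staged={none}
After op 16 (git add f.txt): modified={a.txt, b.txt, d.txt, e.txt} staged={f.txt}
After op 17 (git add d.txt): modified={a.txt, b.txt, e.txt} staged={d.txt, f.txt}
After op 18 (git add e.txt): modified={a.txt, b.txt} staged={d.txt, e.txt, f.txt}
After op 19 (git commit): modified={a.txt, b.txt} staged={none}
After op 20 (git add b.txt): modified={a.txt} staged={b.txt}
After op 21 (modify b.txt): modified={a.txt, b.txt} staged={b.txt}
After op 22 (modify f.txt): modified={a.txt, b.txt, f.txt} staged={b.txt}

Answer: b.txt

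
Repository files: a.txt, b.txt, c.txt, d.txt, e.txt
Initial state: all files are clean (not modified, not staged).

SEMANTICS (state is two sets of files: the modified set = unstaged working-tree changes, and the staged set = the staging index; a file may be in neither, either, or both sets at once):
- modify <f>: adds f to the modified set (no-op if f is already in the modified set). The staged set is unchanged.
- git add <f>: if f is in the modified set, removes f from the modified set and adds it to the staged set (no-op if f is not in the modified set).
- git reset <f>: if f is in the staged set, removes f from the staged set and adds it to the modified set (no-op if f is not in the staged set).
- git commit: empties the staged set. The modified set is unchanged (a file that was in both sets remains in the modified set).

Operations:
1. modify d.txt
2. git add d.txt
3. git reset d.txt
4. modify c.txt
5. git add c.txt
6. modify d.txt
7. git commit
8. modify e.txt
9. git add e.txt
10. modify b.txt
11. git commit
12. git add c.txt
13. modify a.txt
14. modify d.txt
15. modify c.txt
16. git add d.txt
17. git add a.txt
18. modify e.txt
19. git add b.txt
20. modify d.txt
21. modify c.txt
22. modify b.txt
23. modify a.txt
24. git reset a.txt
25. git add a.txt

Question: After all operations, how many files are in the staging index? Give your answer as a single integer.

Answer: 3

Derivation:
After op 1 (modify d.txt): modified={d.txt} staged={none}
After op 2 (git add d.txt): modified={none} staged={d.txt}
After op 3 (git reset d.txt): modified={d.txt} staged={none}
After op 4 (modify c.txt): modified={c.txt, d.txt} staged={none}
After op 5 (git add c.txt): modified={d.txt} staged={c.txt}
After op 6 (modify d.txt): modified={d.txt} staged={c.txt}
After op 7 (git commit): modified={d.txt} staged={none}
After op 8 (modify e.txt): modified={d.txt, e.txt} staged={none}
After op 9 (git add e.txt): modified={d.txt} staged={e.txt}
After op 10 (modify b.txt): modified={b.txt, d.txt} staged={e.txt}
After op 11 (git commit): modified={b.txt, d.txt} staged={none}
After op 12 (git add c.txt): modified={b.txt, d.txt} staged={none}
After op 13 (modify a.txt): modified={a.txt, b.txt, d.txt} staged={none}
After op 14 (modify d.txt): modified={a.txt, b.txt, d.txt} staged={none}
After op 15 (modify c.txt): modified={a.txt, b.txt, c.txt, d.txt} staged={none}
After op 16 (git add d.txt): modified={a.txt, b.txt, c.txt} staged={d.txt}
After op 17 (git add a.txt): modified={b.txt, c.txt} staged={a.txt, d.txt}
After op 18 (modify e.txt): modified={b.txt, c.txt, e.txt} staged={a.txt, d.txt}
After op 19 (git add b.txt): modified={c.txt, e.txt} staged={a.txt, b.txt, d.txt}
After op 20 (modify d.txt): modified={c.txt, d.txt, e.txt} staged={a.txt, b.txt, d.txt}
After op 21 (modify c.txt): modified={c.txt, d.txt, e.txt} staged={a.txt, b.txt, d.txt}
After op 22 (modify b.txt): modified={b.txt, c.txt, d.txt, e.txt} staged={a.txt, b.txt, d.txt}
After op 23 (modify a.txt): modified={a.txt, b.txt, c.txt, d.txt, e.txt} staged={a.txt, b.txt, d.txt}
After op 24 (git reset a.txt): modified={a.txt, b.txt, c.txt, d.txt, e.txt} staged={b.txt, d.txt}
After op 25 (git add a.txt): modified={b.txt, c.txt, d.txt, e.txt} staged={a.txt, b.txt, d.txt}
Final staged set: {a.txt, b.txt, d.txt} -> count=3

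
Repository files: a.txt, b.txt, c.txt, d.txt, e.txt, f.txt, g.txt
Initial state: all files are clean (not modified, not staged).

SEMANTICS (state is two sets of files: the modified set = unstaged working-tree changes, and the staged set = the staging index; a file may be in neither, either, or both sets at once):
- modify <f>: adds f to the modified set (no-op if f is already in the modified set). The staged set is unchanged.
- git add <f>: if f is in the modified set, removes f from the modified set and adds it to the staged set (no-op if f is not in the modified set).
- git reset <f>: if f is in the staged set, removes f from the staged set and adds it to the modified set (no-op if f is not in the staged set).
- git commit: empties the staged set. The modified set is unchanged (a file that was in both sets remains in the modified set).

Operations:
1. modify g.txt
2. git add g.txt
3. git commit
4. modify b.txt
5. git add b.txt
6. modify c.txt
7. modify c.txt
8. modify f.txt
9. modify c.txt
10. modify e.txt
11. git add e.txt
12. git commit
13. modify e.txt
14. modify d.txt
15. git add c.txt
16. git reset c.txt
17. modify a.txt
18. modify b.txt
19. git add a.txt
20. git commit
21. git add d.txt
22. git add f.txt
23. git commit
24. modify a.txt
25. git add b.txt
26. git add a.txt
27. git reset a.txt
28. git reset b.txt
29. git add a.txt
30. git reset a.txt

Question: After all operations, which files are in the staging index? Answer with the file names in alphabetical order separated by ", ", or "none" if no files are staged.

After op 1 (modify g.txt): modified={g.txt} staged={none}
After op 2 (git add g.txt): modified={none} staged={g.txt}
After op 3 (git commit): modified={none} staged={none}
After op 4 (modify b.txt): modified={b.txt} staged={none}
After op 5 (git add b.txt): modified={none} staged={b.txt}
After op 6 (modify c.txt): modified={c.txt} staged={b.txt}
After op 7 (modify c.txt): modified={c.txt} staged={b.txt}
After op 8 (modify f.txt): modified={c.txt, f.txt} staged={b.txt}
After op 9 (modify c.txt): modified={c.txt, f.txt} staged={b.txt}
After op 10 (modify e.txt): modified={c.txt, e.txt, f.txt} staged={b.txt}
After op 11 (git add e.txt): modified={c.txt, f.txt} staged={b.txt, e.txt}
After op 12 (git commit): modified={c.txt, f.txt} staged={none}
After op 13 (modify e.txt): modified={c.txt, e.txt, f.txt} staged={none}
After op 14 (modify d.txt): modified={c.txt, d.txt, e.txt, f.txt} staged={none}
After op 15 (git add c.txt): modified={d.txt, e.txt, f.txt} staged={c.txt}
After op 16 (git reset c.txt): modified={c.txt, d.txt, e.txt, f.txt} staged={none}
After op 17 (modify a.txt): modified={a.txt, c.txt, d.txt, e.txt, f.txt} staged={none}
After op 18 (modify b.txt): modified={a.txt, b.txt, c.txt, d.txt, e.txt, f.txt} staged={none}
After op 19 (git add a.txt): modified={b.txt, c.txt, d.txt, e.txt, f.txt} staged={a.txt}
After op 20 (git commit): modified={b.txt, c.txt, d.txt, e.txt, f.txt} staged={none}
After op 21 (git add d.txt): modified={b.txt, c.txt, e.txt, f.txt} staged={d.txt}
After op 22 (git add f.txt): modified={b.txt, c.txt, e.txt} staged={d.txt, f.txt}
After op 23 (git commit): modified={b.txt, c.txt, e.txt} staged={none}
After op 24 (modify a.txt): modified={a.txt, b.txt, c.txt, e.txt} staged={none}
After op 25 (git add b.txt): modified={a.txt, c.txt, e.txt} staged={b.txt}
After op 26 (git add a.txt): modified={c.txt, e.txt} staged={a.txt, b.txt}
After op 27 (git reset a.txt): modified={a.txt, c.txt, e.txt} staged={b.txt}
After op 28 (git reset b.txt): modified={a.txt, b.txt, c.txt, e.txt} staged={none}
After op 29 (git add a.txt): modified={b.txt, c.txt, e.txt} staged={a.txt}
After op 30 (git reset a.txt): modified={a.txt, b.txt, c.txt, e.txt} staged={none}

Answer: none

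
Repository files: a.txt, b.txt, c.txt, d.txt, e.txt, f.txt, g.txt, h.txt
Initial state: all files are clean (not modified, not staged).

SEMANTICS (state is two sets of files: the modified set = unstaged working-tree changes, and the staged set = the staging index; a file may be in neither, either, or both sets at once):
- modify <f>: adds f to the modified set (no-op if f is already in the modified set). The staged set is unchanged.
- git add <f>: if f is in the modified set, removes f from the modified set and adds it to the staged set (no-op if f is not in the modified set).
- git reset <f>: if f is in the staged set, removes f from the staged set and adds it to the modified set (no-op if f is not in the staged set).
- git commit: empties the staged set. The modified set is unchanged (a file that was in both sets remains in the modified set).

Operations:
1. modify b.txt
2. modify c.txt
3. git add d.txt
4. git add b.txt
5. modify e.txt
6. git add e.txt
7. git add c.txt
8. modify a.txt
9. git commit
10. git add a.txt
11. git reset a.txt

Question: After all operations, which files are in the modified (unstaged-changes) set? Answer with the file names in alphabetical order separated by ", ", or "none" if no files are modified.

Answer: a.txt

Derivation:
After op 1 (modify b.txt): modified={b.txt} staged={none}
After op 2 (modify c.txt): modified={b.txt, c.txt} staged={none}
After op 3 (git add d.txt): modified={b.txt, c.txt} staged={none}
After op 4 (git add b.txt): modified={c.txt} staged={b.txt}
After op 5 (modify e.txt): modified={c.txt, e.txt} staged={b.txt}
After op 6 (git add e.txt): modified={c.txt} staged={b.txt, e.txt}
After op 7 (git add c.txt): modified={none} staged={b.txt, c.txt, e.txt}
After op 8 (modify a.txt): modified={a.txt} staged={b.txt, c.txt, e.txt}
After op 9 (git commit): modified={a.txt} staged={none}
After op 10 (git add a.txt): modified={none} staged={a.txt}
After op 11 (git reset a.txt): modified={a.txt} staged={none}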